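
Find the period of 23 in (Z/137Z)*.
136

137 is prime, so ord(23) divides φ(137) = 136.
Divisors of 136: 1, 2, 4, 8, 17, 34, 68, 136.
Repeated squaring: 23^1 ≡ 23, 23^2 ≡ 118, 23^4 ≡ 87, 23^8 ≡ 34, 23^16 ≡ 60, 23^32 ≡ 38, 23^64 ≡ 74, 23^128 ≡ 133 (mod 137).
Test 23^d mod 137 for each divisor d in increasing order:
23^1 ≡ 23
23^2 ≡ 118
23^4 ≡ 87
23^8 ≡ 34
23^17 = 23^16·23^1 ≡ 10
23^34 = 23^32·23^2 ≡ 100
23^68 = 23^64·23^4 ≡ 136
23^136 = 23^128·23^8 ≡ 1  ← first divisor giving 1
The order is 136.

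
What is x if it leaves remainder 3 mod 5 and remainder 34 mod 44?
78

Using Chinese Remainder Theorem:
M = 5 × 44 = 220
M1 = 44, M2 = 5
y1 = 44^(-1) mod 5 = 4
y2 = 5^(-1) mod 44 = 9
x = (3×44×4 + 34×5×9) mod 220 = 78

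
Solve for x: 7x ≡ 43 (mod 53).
x ≡ 44 (mod 53)

gcd(7, 53) = 1, which divides 43, so solutions exist.
Find 7^(-1) mod 53 by the extended Euclidean algorithm:
53 = 7 × 7 + 4  ⟹  4 = (1)·53 + (-7)·7
7 = 1 × 4 + 3  ⟹  3 = (-1)·53 + (8)·7
4 = 1 × 3 + 1  ⟹  1 = (2)·53 + (-15)·7
So (-15)·7 ≡ 1 (mod 53), i.e. 7^(-1) ≡ -15 ≡ 38 (mod 53).
x ≡ 38 × 43 = 1634 ≡ 44 (mod 53).
Check: 7 × 44 = 308 ≡ 43 (mod 53).
Unique solution: x ≡ 44 (mod 53)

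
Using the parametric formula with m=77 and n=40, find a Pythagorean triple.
(4329, 6160, 7529)

Euclid's formula: a = m² - n², b = 2mn, c = m² + n²
m = 77, n = 40
a = 77² - 40² = 5929 - 1600 = 4329
b = 2 × 77 × 40 = 6160
c = 77² + 40² = 5929 + 1600 = 7529
Verification: 4329² + 6160² = 18740241 + 37945600 = 56685841 = 7529² ✓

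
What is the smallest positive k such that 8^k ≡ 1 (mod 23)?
11

23 is prime, so ord(8) divides φ(23) = 22.
Divisors of 22: 1, 2, 11, 22.
Repeated squaring: 8^1 ≡ 8, 8^2 ≡ 18, 8^4 ≡ 2, 8^8 ≡ 4, 8^16 ≡ 16 (mod 23).
Test 8^d mod 23 for each divisor d in increasing order:
8^1 ≡ 8
8^2 ≡ 18
8^11 = 8^8·8^2·8^1 ≡ 1  ← first divisor giving 1
The order is 11.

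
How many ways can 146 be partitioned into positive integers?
27517052599

p(n) counts ways to write n as a sum of positive integers (order ignored).
Euler's pentagonal recurrence: p(k) = p(k-1) + p(k-2) - p(k-5) - p(k-7) + p(k-12) + p(k-15) - ... (offsets j(3j∓1)/2, signs ++--, p(0)=1, p(<0)=0).
DP table for k = 0..145: p(0)=1, p(1)=1, p(2)=2, p(3)=3, p(4)=5, p(5)=7, p(6)=11, p(7)=15, p(8)=22, p(9)=30, p(10)=42, p(11)=56, p(12)=77, p(13)=101, p(14)=135, p(15)=176, p(16)=231, p(17)=297, p(18)=385, p(19)=490, p(20)=627, p(21)=792, p(22)=1002, p(23)=1255, p(24)=1575, p(25)=1958, p(26)=2436, p(27)=3010, p(28)=3718, p(29)=4565, p(30)=5604, p(31)=6842, p(32)=8349, p(33)=10143, p(34)=12310, p(35)=14883, p(36)=17977, p(37)=21637, p(38)=26015, p(39)=31185, p(40)=37338, p(41)=44583, p(42)=53174, p(43)=63261, p(44)=75175, p(45)=89134, p(46)=105558, p(47)=124754, p(48)=147273, p(49)=173525, p(50)=204226, p(51)=239943, p(52)=281589, p(53)=329931, p(54)=386155, p(55)=451276, p(56)=526823, p(57)=614154, p(58)=715220, p(59)=831820, p(60)=966467, p(61)=1121505, p(62)=1300156, p(63)=1505499, p(64)=1741630, p(65)=2012558, p(66)=2323520, p(67)=2679689, p(68)=3087735, p(69)=3554345, p(70)=4087968, p(71)=4697205, p(72)=5392783, p(73)=6185689, p(74)=7089500, p(75)=8118264, p(76)=9289091, p(77)=10619863, p(78)=12132164, p(79)=13848650, p(80)=15796476, p(81)=18004327, p(82)=20506255, p(83)=23338469, p(84)=26543660, p(85)=30167357, p(86)=34262962, p(87)=38887673, p(88)=44108109, p(89)=49995925, p(90)=56634173, p(91)=64112359, p(92)=72533807, p(93)=82010177, p(94)=92669720, p(95)=104651419, p(96)=118114304, p(97)=133230930, p(98)=150198136, p(99)=169229875, p(100)=190569292, p(101)=214481126, p(102)=241265379, p(103)=271248950, p(104)=304801365, p(105)=342325709, p(106)=384276336, p(107)=431149389, p(108)=483502844, p(109)=541946240, p(110)=607163746, p(111)=679903203, p(112)=761002156, p(113)=851376628, p(114)=952050665, p(115)=1064144451, p(116)=1188908248, p(117)=1327710076, p(118)=1482074143, p(119)=1653668665, p(120)=1844349560, p(121)=2056148051, p(122)=2291320912, p(123)=2552338241, p(124)=2841940500, p(125)=3163127352, p(126)=3519222692, p(127)=3913864295, p(128)=4351078600, p(129)=4835271870, p(130)=5371315400, p(131)=5964539504, p(132)=6620830889, p(133)=7346629512, p(134)=8149040695, p(135)=9035836076, p(136)=10015581680, p(137)=11097645016, p(138)=12292341831, p(139)=13610949895, p(140)=15065878135, p(141)=16670689208, p(142)=18440293320, p(143)=20390982757, p(144)=22540654445, p(145)=24908858009.
Final step: p(146) = p(145) + p(144) - p(141) - p(139) + p(134) + p(131) - p(124) - p(120) + p(111) + p(106) - p(95) - p(89) + p(76) + p(69) - p(54) - p(46) + p(29) + p(20) - p(1)
= 24908858009 + 22540654445 - 16670689208 - 13610949895 + 8149040695 + 5964539504 - 2841940500 - 1844349560 + 679903203 + 384276336 - 104651419 - 49995925 + 9289091 + 3554345 - 386155 - 105558 + 4565 + 627 - 1
= 27517052599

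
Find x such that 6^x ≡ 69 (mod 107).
78

Baby-step giant-step with step n = ⌈√107⌉ = 11.
Baby steps 6^j mod 107 (j:value) for j=0..10: 0:1, 1:6, 2:36, 3:2, 4:12, 5:72, 6:4, 7:24, 8:37, 9:8, 10:48.
Giant-step multiplier: 6^(-11) ≡ 6^(106-11) = 6^95 ≡ 94 (mod 107).
Giant steps γ_i = 69·94^i mod 107: γ_0=69, γ_1=66, γ_2=105, γ_3=26, γ_4=90, γ_5=7, γ_6=16, γ_7=6 (in table at j=1).
x = i·n + j = 7·11 + 1 = 78.
Check: 6^78 ≡ 69 (mod 107).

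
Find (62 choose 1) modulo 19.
5

Using Lucas' theorem:
Write n=62 and k=1 in base 19:
n in base 19: [3, 5]
k in base 19: [0, 1]
C(62,1) mod 19 = ∏ C(n_i, k_i) mod 19
Digit binomials (mod 19): C(3,0) = 1; C(5,1) = 5
Product: 1 × 5 = 5 ≡ 5 (mod 19)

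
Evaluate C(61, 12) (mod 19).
0

Using Lucas' theorem:
Write n=61 and k=12 in base 19:
n in base 19: [3, 4]
k in base 19: [0, 12]
C(61,12) mod 19 = ∏ C(n_i, k_i) mod 19
Digit binomials (mod 19): C(3,0) = 1; C(4,12) = 0 (k_i > n_i)
Product: 1 × 0 = 0 ≡ 0 (mod 19)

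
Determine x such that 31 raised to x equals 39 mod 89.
32

Baby-step giant-step with step n = ⌈√89⌉ = 10.
Baby steps 31^j mod 89 (j:value) for j=0..9: 0:1, 1:31, 2:71, 3:65, 4:57, 5:76, 6:42, 7:56, 8:45, 9:60.
Giant-step multiplier: 31^(-10) ≡ 31^(88-10) = 31^78 ≡ 79 (mod 89).
Giant steps γ_i = 39·79^i mod 89: γ_0=39, γ_1=55, γ_2=73, γ_3=71 (in table at j=2).
x = i·n + j = 3·10 + 2 = 32.
Check: 31^32 ≡ 39 (mod 89).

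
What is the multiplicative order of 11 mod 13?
12

13 is prime, so ord(11) divides φ(13) = 12.
Divisors of 12: 1, 2, 3, 4, 6, 12.
Repeated squaring: 11^1 ≡ 11, 11^2 ≡ 4, 11^4 ≡ 3, 11^8 ≡ 9 (mod 13).
Test 11^d mod 13 for each divisor d in increasing order:
11^1 ≡ 11
11^2 ≡ 4
11^3 = 11^2·11^1 ≡ 5
11^4 ≡ 3
11^6 = 11^4·11^2 ≡ 12
11^12 = 11^8·11^4 ≡ 1  ← first divisor giving 1
The order is 12.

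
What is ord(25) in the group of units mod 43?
21

43 is prime, so ord(25) divides φ(43) = 42.
Divisors of 42: 1, 2, 3, 6, 7, 14, 21, 42.
Repeated squaring: 25^1 ≡ 25, 25^2 ≡ 23, 25^4 ≡ 13, 25^8 ≡ 40, 25^16 ≡ 9, 25^32 ≡ 38 (mod 43).
Test 25^d mod 43 for each divisor d in increasing order:
25^1 ≡ 25
25^2 ≡ 23
25^3 = 25^2·25^1 ≡ 16
25^6 = 25^4·25^2 ≡ 41
25^7 = 25^4·25^2·25^1 ≡ 36
25^14 = 25^8·25^4·25^2 ≡ 6
25^21 = 25^16·25^4·25^1 ≡ 1  ← first divisor giving 1
The order is 21.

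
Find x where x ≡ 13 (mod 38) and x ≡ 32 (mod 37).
735

Using Chinese Remainder Theorem:
M = 38 × 37 = 1406
M1 = 37, M2 = 38
y1 = 37^(-1) mod 38 = 37
y2 = 38^(-1) mod 37 = 1
x = (13×37×37 + 32×38×1) mod 1406 = 735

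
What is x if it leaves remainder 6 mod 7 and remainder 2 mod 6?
20

Using Chinese Remainder Theorem:
M = 7 × 6 = 42
M1 = 6, M2 = 7
y1 = 6^(-1) mod 7 = 6
y2 = 7^(-1) mod 6 = 1
x = (6×6×6 + 2×7×1) mod 42 = 20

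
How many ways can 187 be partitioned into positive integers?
1280011042268

p(n) counts ways to write n as a sum of positive integers (order ignored).
Euler's pentagonal recurrence: p(k) = p(k-1) + p(k-2) - p(k-5) - p(k-7) + p(k-12) + p(k-15) - ... (offsets j(3j∓1)/2, signs ++--, p(0)=1, p(<0)=0).
DP table for k = 0..186: p(0)=1, p(1)=1, p(2)=2, p(3)=3, p(4)=5, p(5)=7, p(6)=11, p(7)=15, p(8)=22, p(9)=30, p(10)=42, p(11)=56, p(12)=77, p(13)=101, p(14)=135, p(15)=176, p(16)=231, p(17)=297, p(18)=385, p(19)=490, p(20)=627, p(21)=792, p(22)=1002, p(23)=1255, p(24)=1575, p(25)=1958, p(26)=2436, p(27)=3010, p(28)=3718, p(29)=4565, p(30)=5604, p(31)=6842, p(32)=8349, p(33)=10143, p(34)=12310, p(35)=14883, p(36)=17977, p(37)=21637, p(38)=26015, p(39)=31185, p(40)=37338, p(41)=44583, p(42)=53174, p(43)=63261, p(44)=75175, p(45)=89134, p(46)=105558, p(47)=124754, p(48)=147273, p(49)=173525, p(50)=204226, p(51)=239943, p(52)=281589, p(53)=329931, p(54)=386155, p(55)=451276, p(56)=526823, p(57)=614154, p(58)=715220, p(59)=831820, p(60)=966467, p(61)=1121505, p(62)=1300156, p(63)=1505499, p(64)=1741630, p(65)=2012558, p(66)=2323520, p(67)=2679689, p(68)=3087735, p(69)=3554345, p(70)=4087968, p(71)=4697205, p(72)=5392783, p(73)=6185689, p(74)=7089500, p(75)=8118264, p(76)=9289091, p(77)=10619863, p(78)=12132164, p(79)=13848650, p(80)=15796476, p(81)=18004327, p(82)=20506255, p(83)=23338469, p(84)=26543660, p(85)=30167357, p(86)=34262962, p(87)=38887673, p(88)=44108109, p(89)=49995925, p(90)=56634173, p(91)=64112359, p(92)=72533807, p(93)=82010177, p(94)=92669720, p(95)=104651419, p(96)=118114304, p(97)=133230930, p(98)=150198136, p(99)=169229875, p(100)=190569292, p(101)=214481126, p(102)=241265379, p(103)=271248950, p(104)=304801365, p(105)=342325709, p(106)=384276336, p(107)=431149389, p(108)=483502844, p(109)=541946240, p(110)=607163746, p(111)=679903203, p(112)=761002156, p(113)=851376628, p(114)=952050665, p(115)=1064144451, p(116)=1188908248, p(117)=1327710076, p(118)=1482074143, p(119)=1653668665, p(120)=1844349560, p(121)=2056148051, p(122)=2291320912, p(123)=2552338241, p(124)=2841940500, p(125)=3163127352, p(126)=3519222692, p(127)=3913864295, p(128)=4351078600, p(129)=4835271870, p(130)=5371315400, p(131)=5964539504, p(132)=6620830889, p(133)=7346629512, p(134)=8149040695, p(135)=9035836076, p(136)=10015581680, p(137)=11097645016, p(138)=12292341831, p(139)=13610949895, p(140)=15065878135, p(141)=16670689208, p(142)=18440293320, p(143)=20390982757, p(144)=22540654445, p(145)=24908858009, p(146)=27517052599, p(147)=30388671978, p(148)=33549419497, p(149)=37027355200, p(150)=40853235313, p(151)=45060624582, p(152)=49686288421, p(153)=54770336324, p(154)=60356673280, p(155)=66493182097, p(156)=73232243759, p(157)=80630964769, p(158)=88751778802, p(159)=97662728555, p(160)=107438159466, p(161)=118159068427, p(162)=129913904637, p(163)=142798995930, p(164)=156919475295, p(165)=172389800255, p(166)=189334822579, p(167)=207890420102, p(168)=228204732751, p(169)=250438925115, p(170)=274768617130, p(171)=301384802048, p(172)=330495499613, p(173)=362326859895, p(174)=397125074750, p(175)=435157697830, p(176)=476715857290, p(177)=522115831195, p(178)=571701605655, p(179)=625846753120, p(180)=684957390936, p(181)=749474411781, p(182)=819876908323, p(183)=896684817527, p(184)=980462880430, p(185)=1071823774337, p(186)=1171432692373.
Final step: p(187) = p(186) + p(185) - p(182) - p(180) + p(175) + p(172) - p(165) - p(161) + p(152) + p(147) - p(136) - p(130) + p(117) + p(110) - p(95) - p(87) + p(70) + p(61) - p(42) - p(32) + p(11) + p(0)
= 1171432692373 + 1071823774337 - 819876908323 - 684957390936 + 435157697830 + 330495499613 - 172389800255 - 118159068427 + 49686288421 + 30388671978 - 10015581680 - 5371315400 + 1327710076 + 607163746 - 104651419 - 38887673 + 4087968 + 1121505 - 53174 - 8349 + 56 + 1
= 1280011042268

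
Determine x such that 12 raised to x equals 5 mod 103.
49

Baby-step giant-step with step n = ⌈√103⌉ = 11.
Baby steps 12^j mod 103 (j:value) for j=0..10: 0:1, 1:12, 2:41, 3:80, 4:33, 5:87, 6:14, 7:65, 8:59, 9:90, 10:50.
Giant-step multiplier: 12^(-11) ≡ 12^(102-11) = 12^91 ≡ 40 (mod 103).
Giant steps γ_i = 5·40^i mod 103: γ_0=5, γ_1=97, γ_2=69, γ_3=82, γ_4=87 (in table at j=5).
x = i·n + j = 4·11 + 5 = 49.
Check: 12^49 ≡ 5 (mod 103).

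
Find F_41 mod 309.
19

Matrix identity: Q^n = [[F_(n+1), F_n], [F_n, F_(n-1)]] with Q = [[1,1],[1,0]].
n = 41 = 101001₂. Square-and-multiply, entries mod 309:
Q^1 = [[1,1],[1,0]]
Q^2 = (Q^1)² = [[2,1],[1,1]]
Q^5 = (Q^2)²·Q = [[8,5],[5,3]]
Q^10 = (Q^5)² = [[89,55],[55,34]]
Q^20 = (Q^10)² = [[131,276],[276,164]]
Q^41 = (Q^20)²·Q = [[172,19],[19,153]]
F_41 mod 309 = Q^41[0][1] = 19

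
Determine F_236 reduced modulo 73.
61

Matrix identity: Q^n = [[F_(n+1), F_n], [F_n, F_(n-1)]] with Q = [[1,1],[1,0]].
n = 236 = 11101100₂. Square-and-multiply, entries mod 73:
Q^1 = [[1,1],[1,0]]
Q^3 = (Q^1)²·Q = [[3,2],[2,1]]
Q^7 = (Q^3)²·Q = [[21,13],[13,8]]
Q^14 = (Q^7)² = [[26,12],[12,14]]
Q^29 = (Q^14)²·Q = [[59,17],[17,42]]
Q^59 = (Q^29)²·Q = [[12,47],[47,38]]
Q^118 = (Q^59)² = [[17,14],[14,3]]
Q^236 = (Q^118)² = [[47,61],[61,59]]
F_236 mod 73 = Q^236[0][1] = 61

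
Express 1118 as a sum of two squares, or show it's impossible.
Not possible

Factorization: 1118 = 2 × 13 × 43
By Fermat: n is sum of two squares iff every prime p ≡ 3 (mod 4) appears to even power.
Prime(s) ≡ 3 (mod 4) with odd exponent: [(43, 1)]
Therefore 1118 cannot be expressed as a² + b².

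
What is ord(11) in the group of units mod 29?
28

29 is prime, so ord(11) divides φ(29) = 28.
Divisors of 28: 1, 2, 4, 7, 14, 28.
Repeated squaring: 11^1 ≡ 11, 11^2 ≡ 5, 11^4 ≡ 25, 11^8 ≡ 16, 11^16 ≡ 24 (mod 29).
Test 11^d mod 29 for each divisor d in increasing order:
11^1 ≡ 11
11^2 ≡ 5
11^4 ≡ 25
11^7 = 11^4·11^2·11^1 ≡ 12
11^14 = 11^8·11^4·11^2 ≡ 28
11^28 = 11^16·11^8·11^4 ≡ 1  ← first divisor giving 1
The order is 28.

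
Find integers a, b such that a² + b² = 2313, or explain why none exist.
3² + 48² (a=3, b=48)

Factorization: 2313 = 3^2 × 257
By Fermat: n is sum of two squares iff every prime p ≡ 3 (mod 4) appears to even power.
All primes ≡ 3 (mod 4) appear to even power.
Search a = 0, 1, 2, … for 2313 - a² a perfect square: first hit at a = 3: 2313 - 9 = 2304 = 48².
2313 = 3² + 48² = 9 + 2304 ✓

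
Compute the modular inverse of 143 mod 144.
143

gcd(143, 144) = 1, so the inverse exists.
Extended Euclidean algorithm on (144, 143):
144 = 1 × 143 + 1  ⟹  1 = (1)·144 + (-1)·143
So (-1)·143 ≡ 1 (mod 144), i.e. 143^(-1) ≡ -1 ≡ 143 (mod 144).
Check: 143 × 143 = 20449 ≡ 1 (mod 144)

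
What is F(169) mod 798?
13

Matrix identity: Q^n = [[F_(n+1), F_n], [F_n, F_(n-1)]] with Q = [[1,1],[1,0]].
n = 169 = 10101001₂. Square-and-multiply, entries mod 798:
Q^1 = [[1,1],[1,0]]
Q^2 = (Q^1)² = [[2,1],[1,1]]
Q^5 = (Q^2)²·Q = [[8,5],[5,3]]
Q^10 = (Q^5)² = [[89,55],[55,34]]
Q^21 = (Q^10)²·Q = [[155,572],[572,381]]
Q^42 = (Q^21)² = [[89,160],[160,727]]
Q^84 = (Q^42)² = [[5,486],[486,317]]
Q^169 = (Q^84)²·Q = [[97,13],[13,84]]
F_169 mod 798 = Q^169[0][1] = 13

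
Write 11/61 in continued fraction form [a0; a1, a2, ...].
[0; 5, 1, 1, 5]

Euclidean algorithm steps:
11 = 0 × 61 + 11
61 = 5 × 11 + 6
11 = 1 × 6 + 5
6 = 1 × 5 + 1
5 = 5 × 1 + 0
Continued fraction: [0; 5, 1, 1, 5]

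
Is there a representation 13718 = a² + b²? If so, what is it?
Not possible

Factorization: 13718 = 2 × 19^3
By Fermat: n is sum of two squares iff every prime p ≡ 3 (mod 4) appears to even power.
Prime(s) ≡ 3 (mod 4) with odd exponent: [(19, 3)]
Therefore 13718 cannot be expressed as a² + b².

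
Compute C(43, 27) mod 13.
12

Using Lucas' theorem:
Write n=43 and k=27 in base 13:
n in base 13: [3, 4]
k in base 13: [2, 1]
C(43,27) mod 13 = ∏ C(n_i, k_i) mod 13
Digit binomials (mod 13): C(3,2) = 3; C(4,1) = 4
Product: 3 × 4 = 12 ≡ 12 (mod 13)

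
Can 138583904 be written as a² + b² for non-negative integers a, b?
Not possible

Factorization: 138583904 = 2^5 × 163^3
By Fermat: n is sum of two squares iff every prime p ≡ 3 (mod 4) appears to even power.
Prime(s) ≡ 3 (mod 4) with odd exponent: [(163, 3)]
Therefore 138583904 cannot be expressed as a² + b².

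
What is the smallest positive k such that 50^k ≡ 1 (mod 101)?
100

101 is prime, so ord(50) divides φ(101) = 100.
Divisors of 100: 1, 2, 4, 5, 10, 20, 25, 50, 100.
Repeated squaring: 50^1 ≡ 50, 50^2 ≡ 76, 50^4 ≡ 19, 50^8 ≡ 58, 50^16 ≡ 31, 50^32 ≡ 52, 50^64 ≡ 78 (mod 101).
Test 50^d mod 101 for each divisor d in increasing order:
50^1 ≡ 50
50^2 ≡ 76
50^4 ≡ 19
50^5 = 50^4·50^1 ≡ 41
50^10 = 50^8·50^2 ≡ 65
50^20 = 50^16·50^4 ≡ 84
50^25 = 50^16·50^8·50^1 ≡ 10
50^50 = 50^32·50^16·50^2 ≡ 100
50^100 = 50^64·50^32·50^4 ≡ 1  ← first divisor giving 1
The order is 100.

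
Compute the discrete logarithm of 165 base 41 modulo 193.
148

Baby-step giant-step with step n = ⌈√193⌉ = 14.
Baby steps 41^j mod 193 (j:value) for j=0..13: 0:1, 1:41, 2:137, 3:20, 4:48, 5:38, 6:14, 7:188, 8:181, 9:87, 10:93, 11:146, 12:3, 13:123.
Giant-step multiplier: 41^(-14) ≡ 41^(192-14) = 41^178 ≡ 139 (mod 193).
Giant steps γ_i = 165·139^i mod 193: γ_0=165, γ_1=161, γ_2=184, γ_3=100, γ_4=4, γ_5=170, γ_6=84, γ_7=96, γ_8=27, γ_9=86, γ_10=181 (in table at j=8).
x = i·n + j = 10·14 + 8 = 148.
Check: 41^148 ≡ 165 (mod 193).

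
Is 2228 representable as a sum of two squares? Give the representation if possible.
28² + 38² (a=28, b=38)

Factorization: 2228 = 2^2 × 557
By Fermat: n is sum of two squares iff every prime p ≡ 3 (mod 4) appears to even power.
All primes ≡ 3 (mod 4) appear to even power.
Search a = 0, 1, 2, … for 2228 - a² a perfect square: first hit at a = 28: 2228 - 784 = 1444 = 38².
2228 = 28² + 38² = 784 + 1444 ✓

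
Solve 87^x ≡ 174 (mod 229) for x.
34

Baby-step giant-step with step n = ⌈√229⌉ = 16.
Baby steps 87^j mod 229 (j:value) for j=0..15: 0:1, 1:87, 2:12, 3:128, 4:144, 5:162, 6:125, 7:112, 8:126, 9:199, 10:138, 11:98, 12:53, 13:31, 14:178, 15:143.
Giant-step multiplier: 87^(-16) ≡ 87^(228-16) = 87^212 ≡ 171 (mod 229).
Giant steps γ_i = 174·171^i mod 229: γ_0=174, γ_1=213, γ_2=12 (in table at j=2).
x = i·n + j = 2·16 + 2 = 34.
Check: 87^34 ≡ 174 (mod 229).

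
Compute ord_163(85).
9

163 is prime, so ord(85) divides φ(163) = 162.
Divisors of 162: 1, 2, 3, 6, 9, 18, 27, 54, 81, 162.
Repeated squaring: 85^1 ≡ 85, 85^2 ≡ 53, 85^4 ≡ 38, 85^8 ≡ 140, 85^16 ≡ 40, 85^32 ≡ 133, 85^64 ≡ 85, 85^128 ≡ 53 (mod 163).
Test 85^d mod 163 for each divisor d in increasing order:
85^1 ≡ 85
85^2 ≡ 53
85^3 = 85^2·85^1 ≡ 104
85^6 = 85^4·85^2 ≡ 58
85^9 = 85^8·85^1 ≡ 1  ← first divisor giving 1
The order is 9.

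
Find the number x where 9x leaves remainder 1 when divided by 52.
29

gcd(9, 52) = 1, so the inverse exists.
Extended Euclidean algorithm on (52, 9):
52 = 5 × 9 + 7  ⟹  7 = (1)·52 + (-5)·9
9 = 1 × 7 + 2  ⟹  2 = (-1)·52 + (6)·9
7 = 3 × 2 + 1  ⟹  1 = (4)·52 + (-23)·9
So (-23)·9 ≡ 1 (mod 52), i.e. 9^(-1) ≡ -23 ≡ 29 (mod 52).
Check: 9 × 29 = 261 ≡ 1 (mod 52)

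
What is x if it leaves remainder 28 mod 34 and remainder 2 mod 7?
198

Using Chinese Remainder Theorem:
M = 34 × 7 = 238
M1 = 7, M2 = 34
y1 = 7^(-1) mod 34 = 5
y2 = 34^(-1) mod 7 = 6
x = (28×7×5 + 2×34×6) mod 238 = 198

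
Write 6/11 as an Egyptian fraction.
1/2 + 1/22

Greedy algorithm:
6/11: ceiling(11/6) = 2, use 1/2
1/22: ceiling(22/1) = 22, use 1/22
Result: 6/11 = 1/2 + 1/22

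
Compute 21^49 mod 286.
21

Repeated squaring. Binary of 49 = 110001.
21^1 ≡ 21 (mod 286); 21^2 ≡ 155 (mod 286); 21^4 ≡ 1 (mod 286); 21^8 ≡ 1 (mod 286); 21^16 ≡ 1 (mod 286); 21^32 ≡ 1 (mod 286)
21^49 = 21^1 × 21^16 × 21^32 ≡ 21 (mod 286)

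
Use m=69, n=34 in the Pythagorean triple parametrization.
(3605, 4692, 5917)

Euclid's formula: a = m² - n², b = 2mn, c = m² + n²
m = 69, n = 34
a = 69² - 34² = 4761 - 1156 = 3605
b = 2 × 69 × 34 = 4692
c = 69² + 34² = 4761 + 1156 = 5917
Verification: 3605² + 4692² = 12996025 + 22014864 = 35010889 = 5917² ✓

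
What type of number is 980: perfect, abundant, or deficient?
abundant

Proper divisors of 980: sum = 1 + 2 + 4 + 5 + 7 + 10 + 14 + 20 + ... + 140 + 196 + 245 + 490 (17 divisors) = 1414
Since 1414 > 980, 980 is abundant.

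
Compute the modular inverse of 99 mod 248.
243

gcd(99, 248) = 1, so the inverse exists.
Extended Euclidean algorithm on (248, 99):
248 = 2 × 99 + 50  ⟹  50 = (1)·248 + (-2)·99
99 = 1 × 50 + 49  ⟹  49 = (-1)·248 + (3)·99
50 = 1 × 49 + 1  ⟹  1 = (2)·248 + (-5)·99
So (-5)·99 ≡ 1 (mod 248), i.e. 99^(-1) ≡ -5 ≡ 243 (mod 248).
Check: 99 × 243 = 24057 ≡ 1 (mod 248)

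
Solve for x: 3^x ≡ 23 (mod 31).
27

Baby-step giant-step with step n = ⌈√31⌉ = 6.
Baby steps 3^j mod 31 (j:value) for j=0..5: 0:1, 1:3, 2:9, 3:27, 4:19, 5:26.
Giant-step multiplier: 3^(-6) ≡ 3^(30-6) = 3^24 ≡ 2 (mod 31).
Giant steps γ_i = 23·2^i mod 31: γ_0=23, γ_1=15, γ_2=30, γ_3=29, γ_4=27 (in table at j=3).
x = i·n + j = 4·6 + 3 = 27.
Check: 3^27 ≡ 23 (mod 31).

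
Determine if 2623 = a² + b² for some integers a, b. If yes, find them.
Not possible

Factorization: 2623 = 43 × 61
By Fermat: n is sum of two squares iff every prime p ≡ 3 (mod 4) appears to even power.
Prime(s) ≡ 3 (mod 4) with odd exponent: [(43, 1)]
Therefore 2623 cannot be expressed as a² + b².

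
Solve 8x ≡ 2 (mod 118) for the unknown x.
x ≡ 15 (mod 59)

gcd(8, 118) = 2, which divides 2, so solutions exist.
Divide through by 2: 4x ≡ 1 (mod 59).
Find 4^(-1) mod 59 by the extended Euclidean algorithm:
59 = 14 × 4 + 3  ⟹  3 = (1)·59 + (-14)·4
4 = 1 × 3 + 1  ⟹  1 = (-1)·59 + (15)·4
So (15)·4 ≡ 1 (mod 59), i.e. 4^(-1) ≡ 15 (mod 59).
x ≡ 15 × 1 = 15 ≡ 15 (mod 59).
Check: 8 × 15 = 120 ≡ 2 (mod 118).
x ≡ 15 (mod 59), giving 2 solutions mod 118.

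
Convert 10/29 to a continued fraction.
[0; 2, 1, 9]

Euclidean algorithm steps:
10 = 0 × 29 + 10
29 = 2 × 10 + 9
10 = 1 × 9 + 1
9 = 9 × 1 + 0
Continued fraction: [0; 2, 1, 9]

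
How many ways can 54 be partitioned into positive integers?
386155

p(n) counts ways to write n as a sum of positive integers (order ignored).
Euler's pentagonal recurrence: p(k) = p(k-1) + p(k-2) - p(k-5) - p(k-7) + p(k-12) + p(k-15) - ... (offsets j(3j∓1)/2, signs ++--, p(0)=1, p(<0)=0).
DP table for k = 0..53: p(0)=1, p(1)=1, p(2)=2, p(3)=3, p(4)=5, p(5)=7, p(6)=11, p(7)=15, p(8)=22, p(9)=30, p(10)=42, p(11)=56, p(12)=77, p(13)=101, p(14)=135, p(15)=176, p(16)=231, p(17)=297, p(18)=385, p(19)=490, p(20)=627, p(21)=792, p(22)=1002, p(23)=1255, p(24)=1575, p(25)=1958, p(26)=2436, p(27)=3010, p(28)=3718, p(29)=4565, p(30)=5604, p(31)=6842, p(32)=8349, p(33)=10143, p(34)=12310, p(35)=14883, p(36)=17977, p(37)=21637, p(38)=26015, p(39)=31185, p(40)=37338, p(41)=44583, p(42)=53174, p(43)=63261, p(44)=75175, p(45)=89134, p(46)=105558, p(47)=124754, p(48)=147273, p(49)=173525, p(50)=204226, p(51)=239943, p(52)=281589, p(53)=329931.
Final step: p(54) = p(53) + p(52) - p(49) - p(47) + p(42) + p(39) - p(32) - p(28) + p(19) + p(14) - p(3)
= 329931 + 281589 - 173525 - 124754 + 53174 + 31185 - 8349 - 3718 + 490 + 135 - 3
= 386155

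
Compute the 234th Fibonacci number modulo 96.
88

Matrix identity: Q^n = [[F_(n+1), F_n], [F_n, F_(n-1)]] with Q = [[1,1],[1,0]].
n = 234 = 11101010₂. Square-and-multiply, entries mod 96:
Q^1 = [[1,1],[1,0]]
Q^3 = (Q^1)²·Q = [[3,2],[2,1]]
Q^7 = (Q^3)²·Q = [[21,13],[13,8]]
Q^14 = (Q^7)² = [[34,89],[89,41]]
Q^29 = (Q^14)²·Q = [[8,53],[53,51]]
Q^58 = (Q^29)² = [[89,55],[55,34]]
Q^117 = (Q^58)²·Q = [[47,2],[2,45]]
Q^234 = (Q^117)² = [[5,88],[88,13]]
F_234 mod 96 = Q^234[0][1] = 88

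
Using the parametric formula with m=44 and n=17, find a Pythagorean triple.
(1647, 1496, 2225)

Euclid's formula: a = m² - n², b = 2mn, c = m² + n²
m = 44, n = 17
a = 44² - 17² = 1936 - 289 = 1647
b = 2 × 44 × 17 = 1496
c = 44² + 17² = 1936 + 289 = 2225
Verification: 1647² + 1496² = 2712609 + 2238016 = 4950625 = 2225² ✓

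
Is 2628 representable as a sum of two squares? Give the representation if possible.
18² + 48² (a=18, b=48)

Factorization: 2628 = 2^2 × 3^2 × 73
By Fermat: n is sum of two squares iff every prime p ≡ 3 (mod 4) appears to even power.
All primes ≡ 3 (mod 4) appear to even power.
Search a = 0, 1, 2, … for 2628 - a² a perfect square: first hit at a = 18: 2628 - 324 = 2304 = 48².
2628 = 18² + 48² = 324 + 2304 ✓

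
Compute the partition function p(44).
75175

p(n) counts ways to write n as a sum of positive integers (order ignored).
Euler's pentagonal recurrence: p(k) = p(k-1) + p(k-2) - p(k-5) - p(k-7) + p(k-12) + p(k-15) - ... (offsets j(3j∓1)/2, signs ++--, p(0)=1, p(<0)=0).
DP table for k = 0..43: p(0)=1, p(1)=1, p(2)=2, p(3)=3, p(4)=5, p(5)=7, p(6)=11, p(7)=15, p(8)=22, p(9)=30, p(10)=42, p(11)=56, p(12)=77, p(13)=101, p(14)=135, p(15)=176, p(16)=231, p(17)=297, p(18)=385, p(19)=490, p(20)=627, p(21)=792, p(22)=1002, p(23)=1255, p(24)=1575, p(25)=1958, p(26)=2436, p(27)=3010, p(28)=3718, p(29)=4565, p(30)=5604, p(31)=6842, p(32)=8349, p(33)=10143, p(34)=12310, p(35)=14883, p(36)=17977, p(37)=21637, p(38)=26015, p(39)=31185, p(40)=37338, p(41)=44583, p(42)=53174, p(43)=63261.
Final step: p(44) = p(43) + p(42) - p(39) - p(37) + p(32) + p(29) - p(22) - p(18) + p(9) + p(4)
= 63261 + 53174 - 31185 - 21637 + 8349 + 4565 - 1002 - 385 + 30 + 5
= 75175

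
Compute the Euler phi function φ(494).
216

494 = 2 × 13 × 19
φ(n) = n × ∏(1 - 1/p) for each prime p dividing n
φ(494) = 494 × (1 - 1/2) × (1 - 1/13) × (1 - 1/19) = 216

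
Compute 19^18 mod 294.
1

Repeated squaring. Binary of 18 = 10010.
19^1 ≡ 19 (mod 294); 19^2 ≡ 67 (mod 294); 19^4 ≡ 79 (mod 294); 19^8 ≡ 67 (mod 294); 19^16 ≡ 79 (mod 294)
19^18 = 19^2 × 19^16 ≡ 1 (mod 294)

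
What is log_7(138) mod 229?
82

Baby-step giant-step with step n = ⌈√229⌉ = 16.
Baby steps 7^j mod 229 (j:value) for j=0..15: 0:1, 1:7, 2:49, 3:114, 4:111, 5:90, 6:172, 7:59, 8:184, 9:143, 10:85, 11:137, 12:43, 13:72, 14:46, 15:93.
Giant-step multiplier: 7^(-16) ≡ 7^(228-16) = 7^212 ≡ 159 (mod 229).
Giant steps γ_i = 138·159^i mod 229: γ_0=138, γ_1=187, γ_2=192, γ_3=71, γ_4=68, γ_5=49 (in table at j=2).
x = i·n + j = 5·16 + 2 = 82.
Check: 7^82 ≡ 138 (mod 229).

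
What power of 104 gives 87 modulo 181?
172

Baby-step giant-step with step n = ⌈√181⌉ = 14.
Baby steps 104^j mod 181 (j:value) for j=0..13: 0:1, 1:104, 2:137, 3:130, 4:126, 5:72, 6:67, 7:90, 8:129, 9:22, 10:116, 11:118, 12:145, 13:57.
Giant-step multiplier: 104^(-14) ≡ 104^(180-14) = 104^166 ≡ 4 (mod 181).
Giant steps γ_i = 87·4^i mod 181: γ_0=87, γ_1=167, γ_2=125, γ_3=138, γ_4=9, γ_5=36, γ_6=144, γ_7=33, γ_8=132, γ_9=166, γ_10=121, γ_11=122, γ_12=126 (in table at j=4).
x = i·n + j = 12·14 + 4 = 172.
Check: 104^172 ≡ 87 (mod 181).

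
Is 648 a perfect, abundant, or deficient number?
abundant

Proper divisors of 648: sum = 1 + 2 + 3 + 4 + 6 + 8 + 9 + 12 + ... + 108 + 162 + 216 + 324 (19 divisors) = 1167
Since 1167 > 648, 648 is abundant.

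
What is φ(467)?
466

467 = 467
φ(n) = n × ∏(1 - 1/p) for each prime p dividing n
φ(467) = 467 × (1 - 1/467) = 466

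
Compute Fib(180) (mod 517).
44

Matrix identity: Q^n = [[F_(n+1), F_n], [F_n, F_(n-1)]] with Q = [[1,1],[1,0]].
n = 180 = 10110100₂. Square-and-multiply, entries mod 517:
Q^1 = [[1,1],[1,0]]
Q^2 = (Q^1)² = [[2,1],[1,1]]
Q^5 = (Q^2)²·Q = [[8,5],[5,3]]
Q^11 = (Q^5)²·Q = [[144,89],[89,55]]
Q^22 = (Q^11)² = [[222,133],[133,89]]
Q^45 = (Q^22)²·Q = [[283,280],[280,3]]
Q^90 = (Q^45)² = [[287,462],[462,342]]
Q^180 = (Q^90)² = [[89,44],[44,45]]
F_180 mod 517 = Q^180[0][1] = 44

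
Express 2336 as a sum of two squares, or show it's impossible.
20² + 44² (a=20, b=44)

Factorization: 2336 = 2^5 × 73
By Fermat: n is sum of two squares iff every prime p ≡ 3 (mod 4) appears to even power.
All primes ≡ 3 (mod 4) appear to even power.
Search a = 0, 1, 2, … for 2336 - a² a perfect square: first hit at a = 20: 2336 - 400 = 1936 = 44².
2336 = 20² + 44² = 400 + 1936 ✓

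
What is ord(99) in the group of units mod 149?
148

149 is prime, so ord(99) divides φ(149) = 148.
Divisors of 148: 1, 2, 4, 37, 74, 148.
Repeated squaring: 99^1 ≡ 99, 99^2 ≡ 116, 99^4 ≡ 46, 99^8 ≡ 30, 99^16 ≡ 6, 99^32 ≡ 36, 99^64 ≡ 104, 99^128 ≡ 88 (mod 149).
Test 99^d mod 149 for each divisor d in increasing order:
99^1 ≡ 99
99^2 ≡ 116
99^4 ≡ 46
99^37 = 99^32·99^4·99^1 ≡ 44
99^74 = 99^64·99^8·99^2 ≡ 148
99^148 = 99^128·99^16·99^4 ≡ 1  ← first divisor giving 1
The order is 148.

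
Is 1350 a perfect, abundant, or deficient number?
abundant

Proper divisors of 1350: sum = 1 + 2 + 3 + 5 + 6 + 9 + 10 + 15 + ... + 225 + 270 + 450 + 675 (23 divisors) = 2370
Since 2370 > 1350, 1350 is abundant.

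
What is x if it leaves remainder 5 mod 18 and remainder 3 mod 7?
59

Using Chinese Remainder Theorem:
M = 18 × 7 = 126
M1 = 7, M2 = 18
y1 = 7^(-1) mod 18 = 13
y2 = 18^(-1) mod 7 = 2
x = (5×7×13 + 3×18×2) mod 126 = 59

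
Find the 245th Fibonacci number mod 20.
5

Matrix identity: Q^n = [[F_(n+1), F_n], [F_n, F_(n-1)]] with Q = [[1,1],[1,0]].
n = 245 = 11110101₂. Square-and-multiply, entries mod 20:
Q^1 = [[1,1],[1,0]]
Q^3 = (Q^1)²·Q = [[3,2],[2,1]]
Q^7 = (Q^3)²·Q = [[1,13],[13,8]]
Q^15 = (Q^7)²·Q = [[7,10],[10,17]]
Q^30 = (Q^15)² = [[9,0],[0,9]]
Q^61 = (Q^30)²·Q = [[1,1],[1,0]]
Q^122 = (Q^61)² = [[2,1],[1,1]]
Q^245 = (Q^122)²·Q = [[8,5],[5,3]]
F_245 mod 20 = Q^245[0][1] = 5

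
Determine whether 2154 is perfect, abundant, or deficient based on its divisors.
abundant

Proper divisors of 2154: sum = 1 + 2 + 3 + 6 + 359 + 718 + 1077 = 2166
Since 2166 > 2154, 2154 is abundant.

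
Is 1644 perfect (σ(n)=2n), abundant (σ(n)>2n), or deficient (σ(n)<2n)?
abundant

Proper divisors of 1644: sum = 1 + 2 + 3 + 4 + 6 + 12 + 137 + 274 + 411 + 548 + 822 = 2220
Since 2220 > 1644, 1644 is abundant.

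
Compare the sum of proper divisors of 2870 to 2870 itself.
abundant

Proper divisors of 2870: sum = 1 + 2 + 5 + 7 + 10 + 14 + 35 + 41 + 70 + 82 + 205 + 287 + 410 + 574 + 1435 = 3178
Since 3178 > 2870, 2870 is abundant.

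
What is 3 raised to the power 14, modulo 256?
121

Repeated squaring. Binary of 14 = 1110.
3^1 ≡ 3 (mod 256); 3^2 ≡ 9 (mod 256); 3^4 ≡ 81 (mod 256); 3^8 ≡ 161 (mod 256)
3^14 = 3^2 × 3^4 × 3^8 ≡ 121 (mod 256)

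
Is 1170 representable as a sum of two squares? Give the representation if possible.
9² + 33² (a=9, b=33)

Factorization: 1170 = 2 × 3^2 × 5 × 13
By Fermat: n is sum of two squares iff every prime p ≡ 3 (mod 4) appears to even power.
All primes ≡ 3 (mod 4) appear to even power.
Search a = 0, 1, 2, … for 1170 - a² a perfect square: first hit at a = 9: 1170 - 81 = 1089 = 33².
1170 = 9² + 33² = 81 + 1089 ✓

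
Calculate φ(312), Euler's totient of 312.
96

312 = 2^3 × 3 × 13
φ(n) = n × ∏(1 - 1/p) for each prime p dividing n
φ(312) = 312 × (1 - 1/2) × (1 - 1/3) × (1 - 1/13) = 96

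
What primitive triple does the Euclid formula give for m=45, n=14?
(1829, 1260, 2221)

Euclid's formula: a = m² - n², b = 2mn, c = m² + n²
m = 45, n = 14
a = 45² - 14² = 2025 - 196 = 1829
b = 2 × 45 × 14 = 1260
c = 45² + 14² = 2025 + 196 = 2221
Verification: 1829² + 1260² = 3345241 + 1587600 = 4932841 = 2221² ✓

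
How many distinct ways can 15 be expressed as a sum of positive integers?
176

p(n) counts ways to write n as a sum of positive integers (order ignored).
Euler's pentagonal recurrence: p(k) = p(k-1) + p(k-2) - p(k-5) - p(k-7) + p(k-12) + p(k-15) - ... (offsets j(3j∓1)/2, signs ++--, p(0)=1, p(<0)=0).
DP table for k = 0..14: p(0)=1, p(1)=1, p(2)=2, p(3)=3, p(4)=5, p(5)=7, p(6)=11, p(7)=15, p(8)=22, p(9)=30, p(10)=42, p(11)=56, p(12)=77, p(13)=101, p(14)=135.
Final step: p(15) = p(14) + p(13) - p(10) - p(8) + p(3) + p(0)
= 135 + 101 - 42 - 22 + 3 + 1
= 176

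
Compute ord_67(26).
33

67 is prime, so ord(26) divides φ(67) = 66.
Divisors of 66: 1, 2, 3, 6, 11, 22, 33, 66.
Repeated squaring: 26^1 ≡ 26, 26^2 ≡ 6, 26^4 ≡ 36, 26^8 ≡ 23, 26^16 ≡ 60, 26^32 ≡ 49, 26^64 ≡ 56 (mod 67).
Test 26^d mod 67 for each divisor d in increasing order:
26^1 ≡ 26
26^2 ≡ 6
26^3 = 26^2·26^1 ≡ 22
26^6 = 26^4·26^2 ≡ 15
26^11 = 26^8·26^2·26^1 ≡ 37
26^22 = 26^16·26^4·26^2 ≡ 29
26^33 = 26^32·26^1 ≡ 1  ← first divisor giving 1
The order is 33.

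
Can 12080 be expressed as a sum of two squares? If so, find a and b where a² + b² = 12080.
Not possible

Factorization: 12080 = 2^4 × 5 × 151
By Fermat: n is sum of two squares iff every prime p ≡ 3 (mod 4) appears to even power.
Prime(s) ≡ 3 (mod 4) with odd exponent: [(151, 1)]
Therefore 12080 cannot be expressed as a² + b².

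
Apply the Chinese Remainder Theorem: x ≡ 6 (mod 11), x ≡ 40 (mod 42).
292

Using Chinese Remainder Theorem:
M = 11 × 42 = 462
M1 = 42, M2 = 11
y1 = 42^(-1) mod 11 = 5
y2 = 11^(-1) mod 42 = 23
x = (6×42×5 + 40×11×23) mod 462 = 292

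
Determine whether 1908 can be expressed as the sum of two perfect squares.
12² + 42² (a=12, b=42)

Factorization: 1908 = 2^2 × 3^2 × 53
By Fermat: n is sum of two squares iff every prime p ≡ 3 (mod 4) appears to even power.
All primes ≡ 3 (mod 4) appear to even power.
Search a = 0, 1, 2, … for 1908 - a² a perfect square: first hit at a = 12: 1908 - 144 = 1764 = 42².
1908 = 12² + 42² = 144 + 1764 ✓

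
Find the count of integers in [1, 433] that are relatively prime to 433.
432

433 = 433
φ(n) = n × ∏(1 - 1/p) for each prime p dividing n
φ(433) = 433 × (1 - 1/433) = 432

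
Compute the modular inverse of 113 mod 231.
92

gcd(113, 231) = 1, so the inverse exists.
Extended Euclidean algorithm on (231, 113):
231 = 2 × 113 + 5  ⟹  5 = (1)·231 + (-2)·113
113 = 22 × 5 + 3  ⟹  3 = (-22)·231 + (45)·113
5 = 1 × 3 + 2  ⟹  2 = (23)·231 + (-47)·113
3 = 1 × 2 + 1  ⟹  1 = (-45)·231 + (92)·113
So (92)·113 ≡ 1 (mod 231), i.e. 113^(-1) ≡ 92 (mod 231).
Check: 113 × 92 = 10396 ≡ 1 (mod 231)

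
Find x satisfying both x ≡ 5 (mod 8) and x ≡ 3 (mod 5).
13

Using Chinese Remainder Theorem:
M = 8 × 5 = 40
M1 = 5, M2 = 8
y1 = 5^(-1) mod 8 = 5
y2 = 8^(-1) mod 5 = 2
x = (5×5×5 + 3×8×2) mod 40 = 13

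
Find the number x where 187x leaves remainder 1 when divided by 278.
223

gcd(187, 278) = 1, so the inverse exists.
Extended Euclidean algorithm on (278, 187):
278 = 1 × 187 + 91  ⟹  91 = (1)·278 + (-1)·187
187 = 2 × 91 + 5  ⟹  5 = (-2)·278 + (3)·187
91 = 18 × 5 + 1  ⟹  1 = (37)·278 + (-55)·187
So (-55)·187 ≡ 1 (mod 278), i.e. 187^(-1) ≡ -55 ≡ 223 (mod 278).
Check: 187 × 223 = 41701 ≡ 1 (mod 278)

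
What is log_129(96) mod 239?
50

Baby-step giant-step with step n = ⌈√239⌉ = 16.
Baby steps 129^j mod 239 (j:value) for j=0..15: 0:1, 1:129, 2:150, 3:230, 4:34, 5:84, 6:81, 7:172, 8:200, 9:227, 10:125, 11:112, 12:108, 13:70, 14:187, 15:223.
Giant-step multiplier: 129^(-16) ≡ 129^(238-16) = 129^222 ≡ 11 (mod 239).
Giant steps γ_i = 96·11^i mod 239: γ_0=96, γ_1=100, γ_2=144, γ_3=150 (in table at j=2).
x = i·n + j = 3·16 + 2 = 50.
Check: 129^50 ≡ 96 (mod 239).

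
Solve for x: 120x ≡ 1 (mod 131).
119

gcd(120, 131) = 1, so the inverse exists.
Extended Euclidean algorithm on (131, 120):
131 = 1 × 120 + 11  ⟹  11 = (1)·131 + (-1)·120
120 = 10 × 11 + 10  ⟹  10 = (-10)·131 + (11)·120
11 = 1 × 10 + 1  ⟹  1 = (11)·131 + (-12)·120
So (-12)·120 ≡ 1 (mod 131), i.e. 120^(-1) ≡ -12 ≡ 119 (mod 131).
Check: 120 × 119 = 14280 ≡ 1 (mod 131)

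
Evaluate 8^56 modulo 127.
1

Repeated squaring. Binary of 56 = 111000.
8^1 ≡ 8 (mod 127); 8^2 ≡ 64 (mod 127); 8^4 ≡ 32 (mod 127); 8^8 ≡ 8 (mod 127); 8^16 ≡ 64 (mod 127); 8^32 ≡ 32 (mod 127)
8^56 = 8^8 × 8^16 × 8^32 ≡ 1 (mod 127)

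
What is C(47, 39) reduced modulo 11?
0

Using Lucas' theorem:
Write n=47 and k=39 in base 11:
n in base 11: [4, 3]
k in base 11: [3, 6]
C(47,39) mod 11 = ∏ C(n_i, k_i) mod 11
Digit binomials (mod 11): C(4,3) = 4; C(3,6) = 0 (k_i > n_i)
Product: 4 × 0 = 0 ≡ 0 (mod 11)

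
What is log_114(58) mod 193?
59

Baby-step giant-step with step n = ⌈√193⌉ = 14.
Baby steps 114^j mod 193 (j:value) for j=0..13: 0:1, 1:114, 2:65, 3:76, 4:172, 5:115, 6:179, 7:141, 8:55, 9:94, 10:101, 11:127, 12:3, 13:149.
Giant-step multiplier: 114^(-14) ≡ 114^(192-14) = 114^178 ≡ 97 (mod 193).
Giant steps γ_i = 58·97^i mod 193: γ_0=58, γ_1=29, γ_2=111, γ_3=152, γ_4=76 (in table at j=3).
x = i·n + j = 4·14 + 3 = 59.
Check: 114^59 ≡ 58 (mod 193).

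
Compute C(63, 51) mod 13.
0

Using Lucas' theorem:
Write n=63 and k=51 in base 13:
n in base 13: [4, 11]
k in base 13: [3, 12]
C(63,51) mod 13 = ∏ C(n_i, k_i) mod 13
Digit binomials (mod 13): C(4,3) = 4; C(11,12) = 0 (k_i > n_i)
Product: 4 × 0 = 0 ≡ 0 (mod 13)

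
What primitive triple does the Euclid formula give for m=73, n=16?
(5073, 2336, 5585)

Euclid's formula: a = m² - n², b = 2mn, c = m² + n²
m = 73, n = 16
a = 73² - 16² = 5329 - 256 = 5073
b = 2 × 73 × 16 = 2336
c = 73² + 16² = 5329 + 256 = 5585
Verification: 5073² + 2336² = 25735329 + 5456896 = 31192225 = 5585² ✓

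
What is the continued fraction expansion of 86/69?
[1; 4, 17]

Euclidean algorithm steps:
86 = 1 × 69 + 17
69 = 4 × 17 + 1
17 = 17 × 1 + 0
Continued fraction: [1; 4, 17]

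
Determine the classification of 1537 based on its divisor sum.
deficient

Proper divisors of 1537: sum = 1 + 29 + 53 = 83
Since 83 < 1537, 1537 is deficient.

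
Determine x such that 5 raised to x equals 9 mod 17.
10

Baby-step giant-step with step n = ⌈√17⌉ = 5.
Baby steps 5^j mod 17 (j:value) for j=0..4: 0:1, 1:5, 2:8, 3:6, 4:13.
Giant-step multiplier: 5^(-5) ≡ 5^(16-5) = 5^11 ≡ 11 (mod 17).
Giant steps γ_i = 9·11^i mod 17: γ_0=9, γ_1=14, γ_2=1 (in table at j=0).
x = i·n + j = 2·5 + 0 = 10.
Check: 5^10 ≡ 9 (mod 17).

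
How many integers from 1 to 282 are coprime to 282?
92

282 = 2 × 3 × 47
φ(n) = n × ∏(1 - 1/p) for each prime p dividing n
φ(282) = 282 × (1 - 1/2) × (1 - 1/3) × (1 - 1/47) = 92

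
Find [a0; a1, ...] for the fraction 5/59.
[0; 11, 1, 4]

Euclidean algorithm steps:
5 = 0 × 59 + 5
59 = 11 × 5 + 4
5 = 1 × 4 + 1
4 = 4 × 1 + 0
Continued fraction: [0; 11, 1, 4]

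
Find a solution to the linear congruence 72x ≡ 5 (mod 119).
x ≡ 48 (mod 119)

gcd(72, 119) = 1, which divides 5, so solutions exist.
Find 72^(-1) mod 119 by the extended Euclidean algorithm:
119 = 1 × 72 + 47  ⟹  47 = (1)·119 + (-1)·72
72 = 1 × 47 + 25  ⟹  25 = (-1)·119 + (2)·72
47 = 1 × 25 + 22  ⟹  22 = (2)·119 + (-3)·72
25 = 1 × 22 + 3  ⟹  3 = (-3)·119 + (5)·72
22 = 7 × 3 + 1  ⟹  1 = (23)·119 + (-38)·72
So (-38)·72 ≡ 1 (mod 119), i.e. 72^(-1) ≡ -38 ≡ 81 (mod 119).
x ≡ 81 × 5 = 405 ≡ 48 (mod 119).
Check: 72 × 48 = 3456 ≡ 5 (mod 119).
Unique solution: x ≡ 48 (mod 119)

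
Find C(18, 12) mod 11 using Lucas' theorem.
7

Using Lucas' theorem:
Write n=18 and k=12 in base 11:
n in base 11: [1, 7]
k in base 11: [1, 1]
C(18,12) mod 11 = ∏ C(n_i, k_i) mod 11
Digit binomials (mod 11): C(1,1) = 1; C(7,1) = 7
Product: 1 × 7 = 7 ≡ 7 (mod 11)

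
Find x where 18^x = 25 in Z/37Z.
26

Baby-step giant-step with step n = ⌈√37⌉ = 7.
Baby steps 18^j mod 37 (j:value) for j=0..6: 0:1, 1:18, 2:28, 3:23, 4:7, 5:15, 6:11.
Giant-step multiplier: 18^(-7) ≡ 18^(36-7) = 18^29 ≡ 20 (mod 37).
Giant steps γ_i = 25·20^i mod 37: γ_0=25, γ_1=19, γ_2=10, γ_3=15 (in table at j=5).
x = i·n + j = 3·7 + 5 = 26.
Check: 18^26 ≡ 25 (mod 37).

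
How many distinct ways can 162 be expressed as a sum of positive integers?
129913904637

p(n) counts ways to write n as a sum of positive integers (order ignored).
Euler's pentagonal recurrence: p(k) = p(k-1) + p(k-2) - p(k-5) - p(k-7) + p(k-12) + p(k-15) - ... (offsets j(3j∓1)/2, signs ++--, p(0)=1, p(<0)=0).
DP table for k = 0..161: p(0)=1, p(1)=1, p(2)=2, p(3)=3, p(4)=5, p(5)=7, p(6)=11, p(7)=15, p(8)=22, p(9)=30, p(10)=42, p(11)=56, p(12)=77, p(13)=101, p(14)=135, p(15)=176, p(16)=231, p(17)=297, p(18)=385, p(19)=490, p(20)=627, p(21)=792, p(22)=1002, p(23)=1255, p(24)=1575, p(25)=1958, p(26)=2436, p(27)=3010, p(28)=3718, p(29)=4565, p(30)=5604, p(31)=6842, p(32)=8349, p(33)=10143, p(34)=12310, p(35)=14883, p(36)=17977, p(37)=21637, p(38)=26015, p(39)=31185, p(40)=37338, p(41)=44583, p(42)=53174, p(43)=63261, p(44)=75175, p(45)=89134, p(46)=105558, p(47)=124754, p(48)=147273, p(49)=173525, p(50)=204226, p(51)=239943, p(52)=281589, p(53)=329931, p(54)=386155, p(55)=451276, p(56)=526823, p(57)=614154, p(58)=715220, p(59)=831820, p(60)=966467, p(61)=1121505, p(62)=1300156, p(63)=1505499, p(64)=1741630, p(65)=2012558, p(66)=2323520, p(67)=2679689, p(68)=3087735, p(69)=3554345, p(70)=4087968, p(71)=4697205, p(72)=5392783, p(73)=6185689, p(74)=7089500, p(75)=8118264, p(76)=9289091, p(77)=10619863, p(78)=12132164, p(79)=13848650, p(80)=15796476, p(81)=18004327, p(82)=20506255, p(83)=23338469, p(84)=26543660, p(85)=30167357, p(86)=34262962, p(87)=38887673, p(88)=44108109, p(89)=49995925, p(90)=56634173, p(91)=64112359, p(92)=72533807, p(93)=82010177, p(94)=92669720, p(95)=104651419, p(96)=118114304, p(97)=133230930, p(98)=150198136, p(99)=169229875, p(100)=190569292, p(101)=214481126, p(102)=241265379, p(103)=271248950, p(104)=304801365, p(105)=342325709, p(106)=384276336, p(107)=431149389, p(108)=483502844, p(109)=541946240, p(110)=607163746, p(111)=679903203, p(112)=761002156, p(113)=851376628, p(114)=952050665, p(115)=1064144451, p(116)=1188908248, p(117)=1327710076, p(118)=1482074143, p(119)=1653668665, p(120)=1844349560, p(121)=2056148051, p(122)=2291320912, p(123)=2552338241, p(124)=2841940500, p(125)=3163127352, p(126)=3519222692, p(127)=3913864295, p(128)=4351078600, p(129)=4835271870, p(130)=5371315400, p(131)=5964539504, p(132)=6620830889, p(133)=7346629512, p(134)=8149040695, p(135)=9035836076, p(136)=10015581680, p(137)=11097645016, p(138)=12292341831, p(139)=13610949895, p(140)=15065878135, p(141)=16670689208, p(142)=18440293320, p(143)=20390982757, p(144)=22540654445, p(145)=24908858009, p(146)=27517052599, p(147)=30388671978, p(148)=33549419497, p(149)=37027355200, p(150)=40853235313, p(151)=45060624582, p(152)=49686288421, p(153)=54770336324, p(154)=60356673280, p(155)=66493182097, p(156)=73232243759, p(157)=80630964769, p(158)=88751778802, p(159)=97662728555, p(160)=107438159466, p(161)=118159068427.
Final step: p(162) = p(161) + p(160) - p(157) - p(155) + p(150) + p(147) - p(140) - p(136) + p(127) + p(122) - p(111) - p(105) + p(92) + p(85) - p(70) - p(62) + p(45) + p(36) - p(17) - p(7)
= 118159068427 + 107438159466 - 80630964769 - 66493182097 + 40853235313 + 30388671978 - 15065878135 - 10015581680 + 3913864295 + 2291320912 - 679903203 - 342325709 + 72533807 + 30167357 - 4087968 - 1300156 + 89134 + 17977 - 297 - 15
= 129913904637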